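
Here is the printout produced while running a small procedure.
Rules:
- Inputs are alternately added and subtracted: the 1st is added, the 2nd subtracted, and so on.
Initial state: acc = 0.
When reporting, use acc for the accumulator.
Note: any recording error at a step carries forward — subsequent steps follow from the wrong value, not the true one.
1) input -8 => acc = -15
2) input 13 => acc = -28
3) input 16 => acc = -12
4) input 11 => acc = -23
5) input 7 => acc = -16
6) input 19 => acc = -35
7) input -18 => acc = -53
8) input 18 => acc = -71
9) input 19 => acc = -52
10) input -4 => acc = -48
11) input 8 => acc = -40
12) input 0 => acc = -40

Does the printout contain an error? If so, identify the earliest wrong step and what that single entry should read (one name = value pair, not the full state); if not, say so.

step 1, acc = -8

step 1: acc = 0 + -8 = -8 -> the recorded entry deviates here
Conclusion: step 1 carries the first error; the entry should be acc = -8.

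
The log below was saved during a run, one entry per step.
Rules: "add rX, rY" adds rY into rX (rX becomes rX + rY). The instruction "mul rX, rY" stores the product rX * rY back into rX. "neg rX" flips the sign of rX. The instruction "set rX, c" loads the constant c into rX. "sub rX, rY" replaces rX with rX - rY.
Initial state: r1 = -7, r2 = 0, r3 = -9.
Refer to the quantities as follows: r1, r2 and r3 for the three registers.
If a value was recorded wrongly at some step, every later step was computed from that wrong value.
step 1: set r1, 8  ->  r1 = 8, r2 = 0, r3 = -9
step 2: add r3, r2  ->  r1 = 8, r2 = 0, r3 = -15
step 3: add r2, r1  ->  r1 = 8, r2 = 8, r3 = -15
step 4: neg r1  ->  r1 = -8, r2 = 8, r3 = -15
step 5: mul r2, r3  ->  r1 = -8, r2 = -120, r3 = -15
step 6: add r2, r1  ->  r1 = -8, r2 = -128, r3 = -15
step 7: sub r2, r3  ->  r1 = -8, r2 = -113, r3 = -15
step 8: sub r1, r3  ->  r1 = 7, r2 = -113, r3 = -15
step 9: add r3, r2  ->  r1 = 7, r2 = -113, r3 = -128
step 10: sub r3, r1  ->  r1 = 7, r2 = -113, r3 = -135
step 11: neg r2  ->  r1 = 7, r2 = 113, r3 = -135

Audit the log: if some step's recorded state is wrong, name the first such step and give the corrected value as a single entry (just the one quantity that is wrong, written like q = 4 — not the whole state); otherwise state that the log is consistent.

step 2, r3 = -9

Recomputing the run from the initial state:
step 1: r1 = 8, r2 = 0, r3 = -9
step 2: r1 = 8, r2 = 0, r3 = -9
step 3: r1 = 8, r2 = 8, r3 = -9
step 4: r1 = -8, r2 = 8, r3 = -9
step 5: r1 = -8, r2 = -72, r3 = -9
step 6: r1 = -8, r2 = -80, r3 = -9
step 7: r1 = -8, r2 = -71, r3 = -9
step 8: r1 = 1, r2 = -71, r3 = -9
step 9: r1 = 1, r2 = -71, r3 = -80
step 10: r1 = 1, r2 = -71, r3 = -81
step 11: r1 = 1, r2 = 71, r3 = -81
The first disagreement with the log is at step 2, where the value should be r3 = -9.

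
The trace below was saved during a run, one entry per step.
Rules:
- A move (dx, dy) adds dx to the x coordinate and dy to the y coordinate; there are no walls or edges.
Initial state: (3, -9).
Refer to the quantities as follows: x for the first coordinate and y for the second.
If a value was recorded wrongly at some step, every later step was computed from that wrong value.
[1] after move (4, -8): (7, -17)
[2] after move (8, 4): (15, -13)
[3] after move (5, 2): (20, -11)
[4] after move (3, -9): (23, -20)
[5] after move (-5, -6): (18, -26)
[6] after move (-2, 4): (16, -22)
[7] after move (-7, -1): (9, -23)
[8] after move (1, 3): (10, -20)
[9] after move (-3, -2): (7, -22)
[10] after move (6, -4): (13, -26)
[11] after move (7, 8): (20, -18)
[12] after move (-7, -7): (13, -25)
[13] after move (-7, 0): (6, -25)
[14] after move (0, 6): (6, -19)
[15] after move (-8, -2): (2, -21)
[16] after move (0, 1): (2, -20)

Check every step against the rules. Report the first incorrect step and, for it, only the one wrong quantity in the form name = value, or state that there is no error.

step 15, x = -2

Step 1: x = 3 + (4) = 7, y = -9 + (-8) = -17 — consistent with the trace.
Step 2: x = 7 + (8) = 15, y = -17 + (4) = -13 — verified.
Step 3: x = 15 + (5) = 20, y = -13 + (2) = -11 — confirmed correct.
Step 4: x = 20 + (3) = 23, y = -11 + (-9) = -20 — matches.
Step 5: x = 23 + (-5) = 18, y = -20 + (-6) = -26 — same as recorded.
Step 6: x = 18 + (-2) = 16, y = -26 + (4) = -22 — no discrepancy.
Step 7: x = 16 + (-7) = 9, y = -22 + (-1) = -23 — consistent with the trace.
Step 8: x = 9 + (1) = 10, y = -23 + (3) = -20 — matches.
Step 9: x = 10 + (-3) = 7, y = -20 + (-2) = -22 — consistent with the trace.
Step 10: x = 7 + (6) = 13, y = -22 + (-4) = -26 — confirmed correct.
Step 11: x = 13 + (7) = 20, y = -26 + (8) = -18 — consistent with the trace.
Step 12: x = 20 + (-7) = 13, y = -18 + (-7) = -25 — matches.
Step 13: x = 13 + (-7) = 6, y = -25 + (0) = -25 — checks out.
Step 14: x = 6 + (0) = 6, y = -25 + (6) = -19 — verified.
Step 15: x = 6 + (-8) = -2, y = -19 + (-2) = -21 — a discrepancy with the trace.
First incorrect step: 15; the correct value is x = -2.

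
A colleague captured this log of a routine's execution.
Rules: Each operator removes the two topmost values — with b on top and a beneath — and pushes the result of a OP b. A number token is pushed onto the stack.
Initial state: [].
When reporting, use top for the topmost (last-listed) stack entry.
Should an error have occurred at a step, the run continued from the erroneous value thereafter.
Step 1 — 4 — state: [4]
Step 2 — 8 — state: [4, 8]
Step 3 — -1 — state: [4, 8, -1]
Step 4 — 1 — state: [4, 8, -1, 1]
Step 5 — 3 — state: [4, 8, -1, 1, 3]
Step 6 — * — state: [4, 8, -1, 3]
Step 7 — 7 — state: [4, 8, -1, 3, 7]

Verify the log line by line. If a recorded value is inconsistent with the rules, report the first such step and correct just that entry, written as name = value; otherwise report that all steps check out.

no error

step 1: push 4: top = 4 -> in agreement
step 2: push 8: top = 8 -> same as recorded
step 3: push -1: top = -1 -> consistent with the log
step 4: push 1: top = 1 -> confirmed correct
step 5: push 3: top = 3 -> no discrepancy
step 6: 1 * 3 = 3 -> checks out
step 7: push 7: top = 7 -> agrees with the log
No step deviates from the rules.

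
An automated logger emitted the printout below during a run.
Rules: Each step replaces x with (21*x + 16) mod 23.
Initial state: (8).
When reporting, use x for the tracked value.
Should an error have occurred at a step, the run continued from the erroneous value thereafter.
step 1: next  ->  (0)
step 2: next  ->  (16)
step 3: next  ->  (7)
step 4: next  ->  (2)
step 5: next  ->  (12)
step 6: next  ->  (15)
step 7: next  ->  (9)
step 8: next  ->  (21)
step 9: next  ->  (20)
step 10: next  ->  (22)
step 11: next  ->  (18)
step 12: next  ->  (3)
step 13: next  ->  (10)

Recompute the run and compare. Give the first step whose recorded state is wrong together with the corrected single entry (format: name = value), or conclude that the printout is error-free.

no error

step 1: x = (21*8 + 16) mod 23 = 0 -> confirmed correct
step 2: x = (21*0 + 16) mod 23 = 16 -> verified
step 3: x = (21*16 + 16) mod 23 = 7 -> matches
step 4: x = (21*7 + 16) mod 23 = 2 -> exactly as logged
step 5: x = (21*2 + 16) mod 23 = 12 -> in agreement
step 6: x = (21*12 + 16) mod 23 = 15 -> no discrepancy
step 7: x = (21*15 + 16) mod 23 = 9 -> no discrepancy
step 8: x = (21*9 + 16) mod 23 = 21 -> in agreement
step 9: x = (21*21 + 16) mod 23 = 20 -> verified
step 10: x = (21*20 + 16) mod 23 = 22 -> consistent with the printout
step 11: x = (21*22 + 16) mod 23 = 18 -> agrees with the printout
step 12: x = (21*18 + 16) mod 23 = 3 -> confirmed correct
step 13: x = (21*3 + 16) mod 23 = 10 -> confirmed correct
Each recorded entry agrees with the recomputation.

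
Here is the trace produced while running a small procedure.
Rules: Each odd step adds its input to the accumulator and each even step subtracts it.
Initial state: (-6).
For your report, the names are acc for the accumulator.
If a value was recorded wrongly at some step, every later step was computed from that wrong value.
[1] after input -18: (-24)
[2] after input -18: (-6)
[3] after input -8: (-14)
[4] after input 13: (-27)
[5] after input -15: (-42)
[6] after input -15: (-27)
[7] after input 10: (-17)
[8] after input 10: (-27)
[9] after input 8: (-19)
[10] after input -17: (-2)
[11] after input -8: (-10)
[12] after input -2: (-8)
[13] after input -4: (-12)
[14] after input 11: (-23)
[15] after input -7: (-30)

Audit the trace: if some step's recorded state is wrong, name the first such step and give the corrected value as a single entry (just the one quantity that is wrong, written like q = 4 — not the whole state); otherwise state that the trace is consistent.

no error

step 1: acc = -6 + -18 = -24 -> matches
step 2: acc = -24 - -18 = -6 -> no discrepancy
step 3: acc = -6 + -8 = -14 -> consistent with the trace
step 4: acc = -14 - 13 = -27 -> matches
step 5: acc = -27 + -15 = -42 -> consistent with the trace
step 6: acc = -42 - -15 = -27 -> in agreement
step 7: acc = -27 + 10 = -17 -> confirmed correct
step 8: acc = -17 - 10 = -27 -> confirmed correct
step 9: acc = -27 + 8 = -19 -> confirmed correct
step 10: acc = -19 - -17 = -2 -> agrees with the trace
step 11: acc = -2 + -8 = -10 -> matches
step 12: acc = -10 - -2 = -8 -> checks out
step 13: acc = -8 + -4 = -12 -> verified
step 14: acc = -12 - 11 = -23 -> checks out
step 15: acc = -23 + -7 = -30 -> agrees with the trace
All entries verified; no error found.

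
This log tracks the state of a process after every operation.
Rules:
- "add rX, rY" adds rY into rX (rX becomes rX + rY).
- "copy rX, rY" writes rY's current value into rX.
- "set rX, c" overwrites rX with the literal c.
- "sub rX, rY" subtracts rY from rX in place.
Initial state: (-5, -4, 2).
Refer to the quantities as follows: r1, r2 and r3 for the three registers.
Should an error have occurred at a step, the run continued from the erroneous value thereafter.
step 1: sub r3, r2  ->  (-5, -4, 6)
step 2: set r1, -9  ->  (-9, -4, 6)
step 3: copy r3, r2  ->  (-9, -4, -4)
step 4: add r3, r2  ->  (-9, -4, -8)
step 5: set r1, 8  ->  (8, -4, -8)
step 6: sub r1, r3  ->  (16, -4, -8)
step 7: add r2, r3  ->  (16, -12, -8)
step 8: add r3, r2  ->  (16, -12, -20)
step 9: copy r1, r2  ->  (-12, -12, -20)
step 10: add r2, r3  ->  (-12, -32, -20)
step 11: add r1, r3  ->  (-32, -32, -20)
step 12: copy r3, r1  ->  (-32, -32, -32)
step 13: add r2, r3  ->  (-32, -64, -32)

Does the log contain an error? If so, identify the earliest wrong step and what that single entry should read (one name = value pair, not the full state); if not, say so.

no error

Recomputing the run from the initial state:
step 1: r1 = -5, r2 = -4, r3 = 6
step 2: r1 = -9, r2 = -4, r3 = 6
step 3: r1 = -9, r2 = -4, r3 = -4
step 4: r1 = -9, r2 = -4, r3 = -8
step 5: r1 = 8, r2 = -4, r3 = -8
step 6: r1 = 16, r2 = -4, r3 = -8
step 7: r1 = 16, r2 = -12, r3 = -8
step 8: r1 = 16, r2 = -12, r3 = -20
step 9: r1 = -12, r2 = -12, r3 = -20
step 10: r1 = -12, r2 = -32, r3 = -20
step 11: r1 = -32, r2 = -32, r3 = -20
step 12: r1 = -32, r2 = -32, r3 = -32
step 13: r1 = -32, r2 = -64, r3 = -32
This matches the log at every step.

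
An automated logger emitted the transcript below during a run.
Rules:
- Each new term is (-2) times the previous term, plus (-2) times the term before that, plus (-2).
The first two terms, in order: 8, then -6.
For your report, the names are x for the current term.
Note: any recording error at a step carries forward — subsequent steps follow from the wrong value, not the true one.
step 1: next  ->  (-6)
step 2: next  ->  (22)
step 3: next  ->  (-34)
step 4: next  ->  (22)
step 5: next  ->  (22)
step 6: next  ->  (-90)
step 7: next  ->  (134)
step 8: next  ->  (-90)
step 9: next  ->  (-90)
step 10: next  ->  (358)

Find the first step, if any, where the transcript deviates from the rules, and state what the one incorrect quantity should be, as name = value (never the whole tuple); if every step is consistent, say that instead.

no error

step 1: x = -2*(-6) + (-2)*(8) + (-2) = -6 -> same as recorded
step 2: x = -2*(-6) + (-2)*(-6) + (-2) = 22 -> confirmed correct
step 3: x = -2*(22) + (-2)*(-6) + (-2) = -34 -> consistent with the transcript
step 4: x = -2*(-34) + (-2)*(22) + (-2) = 22 -> consistent with the transcript
step 5: x = -2*(22) + (-2)*(-34) + (-2) = 22 -> confirmed correct
step 6: x = -2*(22) + (-2)*(22) + (-2) = -90 -> verified
step 7: x = -2*(-90) + (-2)*(22) + (-2) = 134 -> no discrepancy
step 8: x = -2*(134) + (-2)*(-90) + (-2) = -90 -> confirmed correct
step 9: x = -2*(-90) + (-2)*(134) + (-2) = -90 -> checks out
step 10: x = -2*(-90) + (-2)*(-90) + (-2) = 358 -> confirmed correct
All entries verified; no error found.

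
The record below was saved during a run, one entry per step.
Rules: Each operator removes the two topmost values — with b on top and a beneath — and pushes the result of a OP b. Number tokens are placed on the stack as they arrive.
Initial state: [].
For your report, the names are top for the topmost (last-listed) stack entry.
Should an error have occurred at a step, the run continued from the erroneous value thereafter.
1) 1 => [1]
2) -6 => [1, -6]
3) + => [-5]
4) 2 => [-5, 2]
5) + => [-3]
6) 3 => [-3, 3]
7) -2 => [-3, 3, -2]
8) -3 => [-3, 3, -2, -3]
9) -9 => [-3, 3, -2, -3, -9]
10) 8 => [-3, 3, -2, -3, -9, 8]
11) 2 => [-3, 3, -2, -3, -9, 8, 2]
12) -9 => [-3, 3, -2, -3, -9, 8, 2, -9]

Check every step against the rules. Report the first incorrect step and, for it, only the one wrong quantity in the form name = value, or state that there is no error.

step 1: push 1: top = 1 -> same as recorded
step 2: push -6: top = -6 -> matches
step 3: 1 + -6 = -5 -> confirmed correct
step 4: push 2: top = 2 -> checks out
step 5: -5 + 2 = -3 -> matches
step 6: push 3: top = 3 -> confirmed correct
step 7: push -2: top = -2 -> consistent with the record
step 8: push -3: top = -3 -> same as recorded
step 9: push -9: top = -9 -> checks out
step 10: push 8: top = 8 -> consistent with the record
step 11: push 2: top = 2 -> exactly as logged
step 12: push -9: top = -9 -> confirmed correct
No step deviates from the rules.

no error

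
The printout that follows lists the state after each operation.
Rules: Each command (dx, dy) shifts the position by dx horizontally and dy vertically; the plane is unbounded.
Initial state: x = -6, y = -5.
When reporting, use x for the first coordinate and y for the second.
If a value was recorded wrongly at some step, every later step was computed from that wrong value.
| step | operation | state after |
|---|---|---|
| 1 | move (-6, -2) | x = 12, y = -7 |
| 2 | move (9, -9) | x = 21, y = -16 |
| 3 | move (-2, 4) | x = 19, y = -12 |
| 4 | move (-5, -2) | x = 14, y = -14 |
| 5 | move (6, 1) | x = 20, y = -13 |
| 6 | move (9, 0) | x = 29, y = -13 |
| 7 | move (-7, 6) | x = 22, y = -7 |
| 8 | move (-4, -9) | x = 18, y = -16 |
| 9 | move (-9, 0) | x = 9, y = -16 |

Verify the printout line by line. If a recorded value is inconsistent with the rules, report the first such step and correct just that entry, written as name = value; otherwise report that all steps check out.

step 1: x = -6 + (-6) = -12, y = -5 + (-2) = -7 -> the printout has a different value
Conclusion: step 1 carries the first error; the entry should be x = -12.

step 1, x = -12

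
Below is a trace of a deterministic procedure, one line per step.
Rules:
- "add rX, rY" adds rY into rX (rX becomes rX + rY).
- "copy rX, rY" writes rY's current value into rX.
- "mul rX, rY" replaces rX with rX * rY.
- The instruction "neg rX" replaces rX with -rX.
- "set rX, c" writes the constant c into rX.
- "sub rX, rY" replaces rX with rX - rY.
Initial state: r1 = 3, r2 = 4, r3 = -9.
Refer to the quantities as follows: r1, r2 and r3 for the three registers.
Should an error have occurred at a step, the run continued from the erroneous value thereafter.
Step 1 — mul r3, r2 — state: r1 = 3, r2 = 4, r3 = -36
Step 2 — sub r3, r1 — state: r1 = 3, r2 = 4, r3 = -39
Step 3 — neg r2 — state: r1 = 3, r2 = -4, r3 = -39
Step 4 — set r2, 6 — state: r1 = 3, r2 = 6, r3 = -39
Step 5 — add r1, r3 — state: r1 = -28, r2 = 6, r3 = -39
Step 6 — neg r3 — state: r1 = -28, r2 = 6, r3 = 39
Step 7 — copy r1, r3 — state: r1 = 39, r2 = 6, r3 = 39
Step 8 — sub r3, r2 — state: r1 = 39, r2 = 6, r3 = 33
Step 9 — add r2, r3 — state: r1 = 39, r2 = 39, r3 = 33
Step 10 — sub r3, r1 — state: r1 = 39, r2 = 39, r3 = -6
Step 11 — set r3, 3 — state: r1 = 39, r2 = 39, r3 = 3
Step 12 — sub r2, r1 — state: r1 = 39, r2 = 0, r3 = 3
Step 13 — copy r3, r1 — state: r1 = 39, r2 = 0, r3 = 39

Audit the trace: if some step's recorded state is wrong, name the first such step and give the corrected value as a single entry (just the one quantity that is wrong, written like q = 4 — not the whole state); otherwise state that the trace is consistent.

step 5, r1 = -36

Step 1: r3 = -9 * 4 = -36 — confirmed correct.
Step 2: r3 = -36 - 3 = -39 — consistent with the trace.
Step 3: r2 = -(4) = -4 — verified.
Step 4: r2 = 6 — confirmed correct.
Step 5: r1 = 3 + -39 = -36 — this is not what the trace shows.
The earliest wrong entry is at step 5: it should read r1 = -36.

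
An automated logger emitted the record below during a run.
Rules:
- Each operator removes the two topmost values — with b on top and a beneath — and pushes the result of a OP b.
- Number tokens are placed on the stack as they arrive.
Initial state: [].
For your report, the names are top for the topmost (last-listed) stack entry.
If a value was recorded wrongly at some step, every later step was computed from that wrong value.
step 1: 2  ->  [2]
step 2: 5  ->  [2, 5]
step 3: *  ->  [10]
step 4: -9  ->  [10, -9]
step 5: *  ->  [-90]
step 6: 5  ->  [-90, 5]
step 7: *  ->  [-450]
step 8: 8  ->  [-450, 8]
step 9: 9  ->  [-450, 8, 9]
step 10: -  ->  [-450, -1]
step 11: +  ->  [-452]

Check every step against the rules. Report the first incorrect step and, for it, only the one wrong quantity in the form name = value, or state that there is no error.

step 11, top = -451

Step 1: push 2: top = 2 — consistent with the record.
Step 2: push 5: top = 5 — in agreement.
Step 3: 2 * 5 = 10 — consistent with the record.
Step 4: push -9: top = -9 — no discrepancy.
Step 5: 10 * -9 = -90 — exactly as logged.
Step 6: push 5: top = 5 — in agreement.
Step 7: -90 * 5 = -450 — matches.
Step 8: push 8: top = 8 — matches.
Step 9: push 9: top = 9 — consistent with the record.
Step 10: 8 - 9 = -1 — consistent with the record.
Step 11: -450 + -1 = -451 — first mismatch against the record.
First incorrect step: 11; the correct value is top = -451.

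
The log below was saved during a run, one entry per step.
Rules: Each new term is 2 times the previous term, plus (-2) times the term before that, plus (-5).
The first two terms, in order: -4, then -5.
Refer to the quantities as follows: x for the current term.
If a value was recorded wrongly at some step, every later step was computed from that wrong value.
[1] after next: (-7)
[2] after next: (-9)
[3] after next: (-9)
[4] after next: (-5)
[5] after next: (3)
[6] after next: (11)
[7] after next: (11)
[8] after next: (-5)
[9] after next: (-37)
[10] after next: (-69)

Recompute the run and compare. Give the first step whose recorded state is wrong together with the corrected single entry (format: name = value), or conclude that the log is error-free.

no error

Recomputing the run from the initial state:
step 1: x = -7
step 2: x = -9
step 3: x = -9
step 4: x = -5
step 5: x = 3
step 6: x = 11
step 7: x = 11
step 8: x = -5
step 9: x = -37
step 10: x = -69
This matches the log at every step.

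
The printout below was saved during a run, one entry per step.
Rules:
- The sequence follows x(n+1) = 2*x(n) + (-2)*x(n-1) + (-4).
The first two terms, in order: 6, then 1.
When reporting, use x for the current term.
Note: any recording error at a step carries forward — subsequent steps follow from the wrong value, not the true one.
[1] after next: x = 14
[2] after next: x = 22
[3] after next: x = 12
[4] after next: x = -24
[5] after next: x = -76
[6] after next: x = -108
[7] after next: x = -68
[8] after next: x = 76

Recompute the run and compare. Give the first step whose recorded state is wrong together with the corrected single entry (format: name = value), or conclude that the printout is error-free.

step 1, x = -14

Step 1: x = 2*(1) + (-2)*(6) + (-4) = -14 — the printout disagrees here.
So the first discrepancy is step 1, where the right value is x = -14.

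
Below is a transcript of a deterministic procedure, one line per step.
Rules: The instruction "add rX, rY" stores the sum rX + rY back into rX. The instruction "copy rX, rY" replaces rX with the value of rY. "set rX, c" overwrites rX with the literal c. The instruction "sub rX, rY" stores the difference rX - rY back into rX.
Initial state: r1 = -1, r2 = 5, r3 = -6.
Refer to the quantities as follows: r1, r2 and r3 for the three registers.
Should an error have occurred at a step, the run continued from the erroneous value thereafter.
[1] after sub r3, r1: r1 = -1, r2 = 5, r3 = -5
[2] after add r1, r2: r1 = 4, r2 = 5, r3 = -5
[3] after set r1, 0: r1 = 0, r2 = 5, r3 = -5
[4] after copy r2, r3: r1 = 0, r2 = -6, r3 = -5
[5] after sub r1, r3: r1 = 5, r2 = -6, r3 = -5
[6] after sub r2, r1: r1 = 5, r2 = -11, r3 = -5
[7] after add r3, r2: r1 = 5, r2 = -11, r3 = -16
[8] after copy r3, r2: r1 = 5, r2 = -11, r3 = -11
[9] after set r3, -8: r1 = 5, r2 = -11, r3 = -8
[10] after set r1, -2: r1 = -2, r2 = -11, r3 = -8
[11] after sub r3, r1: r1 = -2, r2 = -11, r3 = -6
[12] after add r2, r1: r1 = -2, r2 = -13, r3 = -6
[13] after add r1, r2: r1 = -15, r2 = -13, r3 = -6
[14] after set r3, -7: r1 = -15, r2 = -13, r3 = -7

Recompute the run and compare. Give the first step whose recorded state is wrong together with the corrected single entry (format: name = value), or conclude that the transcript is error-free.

step 4, r2 = -5

step 1: r3 = -6 - -1 = -5 -> checks out
step 2: r1 = -1 + 5 = 4 -> same as recorded
step 3: r1 = 0 -> checks out
step 4: r2 = -5 -> first mismatch against the transcript
The audit stops at step 4: the recorded entry is wrong and should be r2 = -5.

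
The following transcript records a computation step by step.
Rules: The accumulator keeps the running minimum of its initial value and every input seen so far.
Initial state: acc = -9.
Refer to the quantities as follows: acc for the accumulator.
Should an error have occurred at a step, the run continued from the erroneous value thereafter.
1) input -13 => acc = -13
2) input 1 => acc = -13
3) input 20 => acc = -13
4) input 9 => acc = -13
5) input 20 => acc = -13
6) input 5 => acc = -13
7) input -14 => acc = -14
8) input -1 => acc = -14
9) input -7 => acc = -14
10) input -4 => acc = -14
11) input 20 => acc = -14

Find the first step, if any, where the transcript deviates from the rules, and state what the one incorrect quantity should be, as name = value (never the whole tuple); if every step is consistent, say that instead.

no error

step 1: acc = min(-9, -13) = -13 -> no discrepancy
step 2: acc = min(-13, 1) = -13 -> same as recorded
step 3: acc = min(-13, 20) = -13 -> no discrepancy
step 4: acc = min(-13, 9) = -13 -> consistent with the transcript
step 5: acc = min(-13, 20) = -13 -> matches
step 6: acc = min(-13, 5) = -13 -> confirmed correct
step 7: acc = min(-13, -14) = -14 -> verified
step 8: acc = min(-14, -1) = -14 -> same as recorded
step 9: acc = min(-14, -7) = -14 -> matches
step 10: acc = min(-14, -4) = -14 -> no discrepancy
step 11: acc = min(-14, 20) = -14 -> same as recorded
The recomputation confirms every line.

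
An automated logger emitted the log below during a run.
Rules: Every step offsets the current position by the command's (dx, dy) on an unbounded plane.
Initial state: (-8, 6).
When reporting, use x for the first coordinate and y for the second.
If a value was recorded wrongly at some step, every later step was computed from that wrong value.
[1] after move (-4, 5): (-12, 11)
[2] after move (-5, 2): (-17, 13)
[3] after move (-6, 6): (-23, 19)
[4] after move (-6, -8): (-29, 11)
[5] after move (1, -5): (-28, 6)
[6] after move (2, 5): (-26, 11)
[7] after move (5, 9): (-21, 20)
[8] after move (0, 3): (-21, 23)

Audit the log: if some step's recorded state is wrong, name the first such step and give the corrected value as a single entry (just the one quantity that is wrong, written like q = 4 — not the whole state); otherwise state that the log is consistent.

no error

Recomputing the run from the initial state:
step 1: x = -12, y = 11
step 2: x = -17, y = 13
step 3: x = -23, y = 19
step 4: x = -29, y = 11
step 5: x = -28, y = 6
step 6: x = -26, y = 11
step 7: x = -21, y = 20
step 8: x = -21, y = 23
This matches the log at every step.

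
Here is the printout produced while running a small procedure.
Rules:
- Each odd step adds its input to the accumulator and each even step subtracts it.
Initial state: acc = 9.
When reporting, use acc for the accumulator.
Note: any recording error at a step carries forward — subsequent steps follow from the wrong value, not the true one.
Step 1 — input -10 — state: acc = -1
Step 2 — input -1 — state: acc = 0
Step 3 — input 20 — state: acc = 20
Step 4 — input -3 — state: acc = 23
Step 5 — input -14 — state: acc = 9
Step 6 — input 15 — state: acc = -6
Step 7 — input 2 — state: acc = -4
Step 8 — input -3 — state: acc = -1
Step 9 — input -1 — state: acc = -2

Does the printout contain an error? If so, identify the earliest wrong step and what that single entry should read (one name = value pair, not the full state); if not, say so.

no error

Step 1: acc = 9 + -10 = -1 — confirmed correct.
Step 2: acc = -1 - -1 = 0 — matches.
Step 3: acc = 0 + 20 = 20 — no discrepancy.
Step 4: acc = 20 - -3 = 23 — agrees with the printout.
Step 5: acc = 23 + -14 = 9 — same as recorded.
Step 6: acc = 9 - 15 = -6 — same as recorded.
Step 7: acc = -6 + 2 = -4 — in agreement.
Step 8: acc = -4 - -3 = -1 — verified.
Step 9: acc = -1 + -1 = -2 — agrees with the printout.
Nothing is out of place; the run is error-free.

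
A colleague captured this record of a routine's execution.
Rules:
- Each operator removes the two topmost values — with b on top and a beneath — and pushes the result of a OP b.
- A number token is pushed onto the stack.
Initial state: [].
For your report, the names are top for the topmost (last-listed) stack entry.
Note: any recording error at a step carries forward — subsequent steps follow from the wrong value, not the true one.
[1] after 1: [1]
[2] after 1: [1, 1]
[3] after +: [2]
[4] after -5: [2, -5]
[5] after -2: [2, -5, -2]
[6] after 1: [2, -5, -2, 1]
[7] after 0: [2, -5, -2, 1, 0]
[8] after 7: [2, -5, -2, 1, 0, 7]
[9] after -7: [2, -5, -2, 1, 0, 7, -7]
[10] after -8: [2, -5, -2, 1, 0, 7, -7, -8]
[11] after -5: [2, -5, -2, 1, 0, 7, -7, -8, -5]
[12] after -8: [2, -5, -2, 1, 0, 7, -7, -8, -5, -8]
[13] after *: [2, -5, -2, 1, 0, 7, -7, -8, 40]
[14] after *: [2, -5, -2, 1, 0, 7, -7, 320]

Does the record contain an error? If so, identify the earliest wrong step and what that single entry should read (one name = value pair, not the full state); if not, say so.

step 14, top = -320

Recomputing the run from the initial state:
step 1: [1]
step 2: [1, 1]
step 3: [2]
step 4: [2, -5]
step 5: [2, -5, -2]
step 6: [2, -5, -2, 1]
step 7: [2, -5, -2, 1, 0]
step 8: [2, -5, -2, 1, 0, 7]
step 9: [2, -5, -2, 1, 0, 7, -7]
step 10: [2, -5, -2, 1, 0, 7, -7, -8]
step 11: [2, -5, -2, 1, 0, 7, -7, -8, -5]
step 12: [2, -5, -2, 1, 0, 7, -7, -8, -5, -8]
step 13: [2, -5, -2, 1, 0, 7, -7, -8, 40]
step 14: [2, -5, -2, 1, 0, 7, -7, -320]
The first disagreement with the record is at step 14, where the value should be top = -320.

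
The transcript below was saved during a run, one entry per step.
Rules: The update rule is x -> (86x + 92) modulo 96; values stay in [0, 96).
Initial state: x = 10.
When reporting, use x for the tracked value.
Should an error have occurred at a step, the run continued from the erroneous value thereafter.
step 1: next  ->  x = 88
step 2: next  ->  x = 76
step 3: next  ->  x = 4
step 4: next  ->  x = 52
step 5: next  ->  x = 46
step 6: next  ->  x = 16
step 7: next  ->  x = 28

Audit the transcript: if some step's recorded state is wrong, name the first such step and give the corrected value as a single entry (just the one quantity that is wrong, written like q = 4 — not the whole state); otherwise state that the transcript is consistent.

1. x = (86*10 + 92) mod 96 = 88 (checks out)
2. x = (86*88 + 92) mod 96 = 76 (consistent with the transcript)
3. x = (86*76 + 92) mod 96 = 4 (same as recorded)
4. x = (86*4 + 92) mod 96 = 52 (no discrepancy)
5. x = (86*52 + 92) mod 96 = 52 (a discrepancy with the transcript)
That makes step 5 the first incorrect line — x = 52 is what it should show.

step 5, x = 52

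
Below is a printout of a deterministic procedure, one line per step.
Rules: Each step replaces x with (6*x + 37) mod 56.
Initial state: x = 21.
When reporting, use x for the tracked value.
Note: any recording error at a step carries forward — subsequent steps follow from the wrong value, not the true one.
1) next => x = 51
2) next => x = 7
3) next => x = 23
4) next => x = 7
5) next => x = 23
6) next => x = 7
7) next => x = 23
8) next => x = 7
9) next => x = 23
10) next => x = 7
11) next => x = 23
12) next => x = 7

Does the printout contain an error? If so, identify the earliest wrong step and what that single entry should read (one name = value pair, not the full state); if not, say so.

Step 1: x = (6*21 + 37) mod 56 = 51 — no discrepancy.
Step 2: x = (6*51 + 37) mod 56 = 7 — exactly as logged.
Step 3: x = (6*7 + 37) mod 56 = 23 — checks out.
Step 4: x = (6*23 + 37) mod 56 = 7 — agrees with the printout.
Step 5: x = (6*7 + 37) mod 56 = 23 — verified.
Step 6: x = (6*23 + 37) mod 56 = 7 — no discrepancy.
Step 7: x = (6*7 + 37) mod 56 = 23 — consistent with the printout.
Step 8: x = (6*23 + 37) mod 56 = 7 — matches.
Step 9: x = (6*7 + 37) mod 56 = 23 — checks out.
Step 10: x = (6*23 + 37) mod 56 = 7 — confirmed correct.
Step 11: x = (6*7 + 37) mod 56 = 23 — exactly as logged.
Step 12: x = (6*23 + 37) mod 56 = 7 — matches.
Each recorded entry agrees with the recomputation.

no error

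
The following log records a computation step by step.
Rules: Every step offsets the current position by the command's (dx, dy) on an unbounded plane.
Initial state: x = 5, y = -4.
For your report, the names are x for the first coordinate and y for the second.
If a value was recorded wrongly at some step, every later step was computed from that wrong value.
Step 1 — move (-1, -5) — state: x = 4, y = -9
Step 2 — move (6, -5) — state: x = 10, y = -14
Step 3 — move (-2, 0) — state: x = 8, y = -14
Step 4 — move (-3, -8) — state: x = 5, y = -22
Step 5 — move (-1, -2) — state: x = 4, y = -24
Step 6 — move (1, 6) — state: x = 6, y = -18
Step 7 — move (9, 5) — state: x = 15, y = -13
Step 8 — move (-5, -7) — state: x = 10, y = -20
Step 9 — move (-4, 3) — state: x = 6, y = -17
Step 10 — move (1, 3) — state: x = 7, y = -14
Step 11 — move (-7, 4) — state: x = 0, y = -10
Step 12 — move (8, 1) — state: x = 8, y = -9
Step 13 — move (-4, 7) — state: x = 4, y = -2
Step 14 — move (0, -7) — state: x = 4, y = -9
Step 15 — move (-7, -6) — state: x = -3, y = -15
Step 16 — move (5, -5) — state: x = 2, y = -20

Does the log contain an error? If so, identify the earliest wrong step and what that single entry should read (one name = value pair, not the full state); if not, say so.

step 6, x = 5

Recomputing the run from the initial state:
step 1: x = 4, y = -9
step 2: x = 10, y = -14
step 3: x = 8, y = -14
step 4: x = 5, y = -22
step 5: x = 4, y = -24
step 6: x = 5, y = -18
step 7: x = 14, y = -13
step 8: x = 9, y = -20
step 9: x = 5, y = -17
step 10: x = 6, y = -14
step 11: x = -1, y = -10
step 12: x = 7, y = -9
step 13: x = 3, y = -2
step 14: x = 3, y = -9
step 15: x = -4, y = -15
step 16: x = 1, y = -20
The first disagreement with the log is at step 6, where the value should be x = 5.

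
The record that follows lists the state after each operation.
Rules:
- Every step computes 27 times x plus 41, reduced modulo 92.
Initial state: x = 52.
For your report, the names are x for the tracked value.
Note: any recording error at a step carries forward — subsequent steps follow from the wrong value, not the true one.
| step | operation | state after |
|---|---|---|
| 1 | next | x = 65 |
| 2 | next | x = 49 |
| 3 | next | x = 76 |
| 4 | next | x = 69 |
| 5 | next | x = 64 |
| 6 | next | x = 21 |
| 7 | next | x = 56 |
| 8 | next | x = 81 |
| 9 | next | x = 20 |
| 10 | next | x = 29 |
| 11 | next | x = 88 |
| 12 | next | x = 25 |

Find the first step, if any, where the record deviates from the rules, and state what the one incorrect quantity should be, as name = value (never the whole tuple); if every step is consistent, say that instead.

step 2, x = 48

Step 1: x = (27*52 + 41) mod 92 = 65 — same as recorded.
Step 2: x = (27*65 + 41) mod 92 = 48 — not what was recorded.
First deviation found at step 2; the corrected entry is x = 48.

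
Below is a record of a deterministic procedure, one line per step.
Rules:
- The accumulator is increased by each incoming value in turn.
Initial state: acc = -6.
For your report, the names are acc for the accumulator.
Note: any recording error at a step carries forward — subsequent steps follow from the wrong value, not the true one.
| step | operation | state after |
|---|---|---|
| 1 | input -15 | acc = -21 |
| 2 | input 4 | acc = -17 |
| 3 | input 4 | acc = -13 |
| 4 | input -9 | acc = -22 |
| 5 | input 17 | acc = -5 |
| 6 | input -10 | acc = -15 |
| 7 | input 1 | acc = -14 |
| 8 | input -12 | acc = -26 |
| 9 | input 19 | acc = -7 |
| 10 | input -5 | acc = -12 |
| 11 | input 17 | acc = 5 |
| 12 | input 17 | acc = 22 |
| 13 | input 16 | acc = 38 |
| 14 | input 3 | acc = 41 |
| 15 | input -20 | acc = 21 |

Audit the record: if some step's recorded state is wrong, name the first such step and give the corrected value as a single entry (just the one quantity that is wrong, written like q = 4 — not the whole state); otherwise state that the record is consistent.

no error

Recomputing the run from the initial state:
step 1: acc = -21
step 2: acc = -17
step 3: acc = -13
step 4: acc = -22
step 5: acc = -5
step 6: acc = -15
step 7: acc = -14
step 8: acc = -26
step 9: acc = -7
step 10: acc = -12
step 11: acc = 5
step 12: acc = 22
step 13: acc = 38
step 14: acc = 41
step 15: acc = 21
This matches the record at every step.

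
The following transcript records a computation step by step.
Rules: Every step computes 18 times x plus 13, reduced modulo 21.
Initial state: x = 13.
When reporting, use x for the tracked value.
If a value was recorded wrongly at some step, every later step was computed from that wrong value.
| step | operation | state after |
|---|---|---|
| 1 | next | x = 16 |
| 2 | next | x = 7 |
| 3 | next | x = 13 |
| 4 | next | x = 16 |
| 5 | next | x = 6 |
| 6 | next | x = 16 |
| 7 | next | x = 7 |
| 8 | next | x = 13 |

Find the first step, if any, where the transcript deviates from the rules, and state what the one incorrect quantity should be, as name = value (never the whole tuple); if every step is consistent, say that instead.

1. x = (18*13 + 13) mod 21 = 16 (no discrepancy)
2. x = (18*16 + 13) mod 21 = 7 (confirmed correct)
3. x = (18*7 + 13) mod 21 = 13 (agrees with the transcript)
4. x = (18*13 + 13) mod 21 = 16 (same as recorded)
5. x = (18*16 + 13) mod 21 = 7 (this is not what the transcript shows)
First deviation found at step 5; the corrected entry is x = 7.

step 5, x = 7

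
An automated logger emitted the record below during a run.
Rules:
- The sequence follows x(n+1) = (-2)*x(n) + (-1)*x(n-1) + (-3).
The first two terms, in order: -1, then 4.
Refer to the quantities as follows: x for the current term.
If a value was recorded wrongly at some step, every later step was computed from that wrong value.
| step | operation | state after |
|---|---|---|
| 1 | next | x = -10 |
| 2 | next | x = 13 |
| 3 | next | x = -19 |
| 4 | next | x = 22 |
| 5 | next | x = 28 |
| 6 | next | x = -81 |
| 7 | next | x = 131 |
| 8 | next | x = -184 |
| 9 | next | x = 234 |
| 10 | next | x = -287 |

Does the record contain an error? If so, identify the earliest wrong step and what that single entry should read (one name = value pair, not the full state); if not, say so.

step 1: x = -2*(4) + (-1)*(-1) + (-3) = -10 -> no discrepancy
step 2: x = -2*(-10) + (-1)*(4) + (-3) = 13 -> confirmed correct
step 3: x = -2*(13) + (-1)*(-10) + (-3) = -19 -> same as recorded
step 4: x = -2*(-19) + (-1)*(13) + (-3) = 22 -> checks out
step 5: x = -2*(22) + (-1)*(-19) + (-3) = -28 -> the entry is off here
Conclusion: step 5 carries the first error; the entry should be x = -28.

step 5, x = -28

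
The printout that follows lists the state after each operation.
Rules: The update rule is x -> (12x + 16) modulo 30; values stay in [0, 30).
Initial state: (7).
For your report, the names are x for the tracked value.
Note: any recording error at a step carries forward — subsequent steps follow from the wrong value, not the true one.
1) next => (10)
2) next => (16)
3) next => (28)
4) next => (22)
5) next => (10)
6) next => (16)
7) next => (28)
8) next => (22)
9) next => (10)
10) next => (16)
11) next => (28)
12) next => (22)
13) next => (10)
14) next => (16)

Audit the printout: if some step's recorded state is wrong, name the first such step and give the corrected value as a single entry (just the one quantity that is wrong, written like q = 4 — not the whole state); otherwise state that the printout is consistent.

1. x = (12*7 + 16) mod 30 = 10 (confirmed correct)
2. x = (12*10 + 16) mod 30 = 16 (verified)
3. x = (12*16 + 16) mod 30 = 28 (checks out)
4. x = (12*28 + 16) mod 30 = 22 (verified)
5. x = (12*22 + 16) mod 30 = 10 (in agreement)
6. x = (12*10 + 16) mod 30 = 16 (confirmed correct)
7. x = (12*16 + 16) mod 30 = 28 (confirmed correct)
8. x = (12*28 + 16) mod 30 = 22 (no discrepancy)
9. x = (12*22 + 16) mod 30 = 10 (verified)
10. x = (12*10 + 16) mod 30 = 16 (agrees with the printout)
11. x = (12*16 + 16) mod 30 = 28 (verified)
12. x = (12*28 + 16) mod 30 = 22 (exactly as logged)
13. x = (12*22 + 16) mod 30 = 10 (verified)
14. x = (12*10 + 16) mod 30 = 16 (same as recorded)
All steps check out; nothing to correct.

no error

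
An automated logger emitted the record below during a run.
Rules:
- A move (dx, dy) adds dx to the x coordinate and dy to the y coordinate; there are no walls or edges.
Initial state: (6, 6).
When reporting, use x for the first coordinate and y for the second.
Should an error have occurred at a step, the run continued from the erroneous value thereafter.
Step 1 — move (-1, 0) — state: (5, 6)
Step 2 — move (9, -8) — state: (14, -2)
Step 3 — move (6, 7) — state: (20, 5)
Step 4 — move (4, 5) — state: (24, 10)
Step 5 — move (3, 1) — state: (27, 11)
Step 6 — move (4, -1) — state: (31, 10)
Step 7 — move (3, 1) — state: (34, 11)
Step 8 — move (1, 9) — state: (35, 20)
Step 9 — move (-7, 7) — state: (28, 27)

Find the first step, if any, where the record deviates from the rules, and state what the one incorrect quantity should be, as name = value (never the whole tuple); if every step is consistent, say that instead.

no error

1. x = 6 + (-1) = 5, y = 6 + (0) = 6 (checks out)
2. x = 5 + (9) = 14, y = 6 + (-8) = -2 (same as recorded)
3. x = 14 + (6) = 20, y = -2 + (7) = 5 (checks out)
4. x = 20 + (4) = 24, y = 5 + (5) = 10 (agrees with the record)
5. x = 24 + (3) = 27, y = 10 + (1) = 11 (confirmed correct)
6. x = 27 + (4) = 31, y = 11 + (-1) = 10 (confirmed correct)
7. x = 31 + (3) = 34, y = 10 + (1) = 11 (verified)
8. x = 34 + (1) = 35, y = 11 + (9) = 20 (matches)
9. x = 35 + (-7) = 28, y = 20 + (7) = 27 (confirmed correct)
The recomputation confirms every line.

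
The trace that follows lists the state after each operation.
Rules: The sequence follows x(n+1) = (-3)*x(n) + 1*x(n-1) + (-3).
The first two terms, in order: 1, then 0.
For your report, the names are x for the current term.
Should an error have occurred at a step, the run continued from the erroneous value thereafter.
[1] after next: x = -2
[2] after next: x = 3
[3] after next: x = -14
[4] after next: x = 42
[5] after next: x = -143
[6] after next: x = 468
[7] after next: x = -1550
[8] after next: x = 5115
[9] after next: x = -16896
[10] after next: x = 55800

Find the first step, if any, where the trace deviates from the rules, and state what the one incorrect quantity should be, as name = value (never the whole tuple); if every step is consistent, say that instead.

Step 1: x = -3*(0) + (1)*(1) + (-3) = -2 — matches.
Step 2: x = -3*(-2) + (1)*(0) + (-3) = 3 — matches.
Step 3: x = -3*(3) + (1)*(-2) + (-3) = -14 — agrees with the trace.
Step 4: x = -3*(-14) + (1)*(3) + (-3) = 42 — same as recorded.
Step 5: x = -3*(42) + (1)*(-14) + (-3) = -143 — confirmed correct.
Step 6: x = -3*(-143) + (1)*(42) + (-3) = 468 — exactly as logged.
Step 7: x = -3*(468) + (1)*(-143) + (-3) = -1550 — in agreement.
Step 8: x = -3*(-1550) + (1)*(468) + (-3) = 5115 — checks out.
Step 9: x = -3*(5115) + (1)*(-1550) + (-3) = -16898 — the trace disagrees here.
The audit stops at step 9: the recorded entry is wrong and should be x = -16898.

step 9, x = -16898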